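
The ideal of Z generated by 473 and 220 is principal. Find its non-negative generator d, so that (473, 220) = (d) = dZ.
In the PID Z, (a, b) is generated by gcd(a, b). Compute gcd(473, 220) with the extended Euclidean algorithm, tracking rows (r, s, t) with s·473 + t·220 = r:
  row A: (473, 1, 0)   [1·473 + 0·220 = 473]
  row B: (220, 0, 1)   [0·473 + 1·220 = 220]
  473 = 2·220 + 33   → row C = row A − 2·row B = (33, 1, −2)   [check: 1·473 − 2·220 = 33]
  220 = 6·33 + 22   → row D = row B − 6·row C = (22, −6, 13)   [check: −6·473 + 13·220 = 22]
  33 = 1·22 + 11   → row E = row C − 1·row D = (11, 7, −15)   [check: 7·473 − 15·220 = 11]
  22 = 2·11 + 0   → remainder 0, stop. gcd = 11 (last nonzero row E).
So gcd(473, 220) = 11, with Bézout identity 7·473 − 15·220 = 11. Containment (⊇): the Bézout identity exhibits 11 as an element of (473, 220), giving (11) ⊆ (473, 220). Containment (⊆): since 11 | 473 and 11 | 220 (473 = 11·43, 220 = 11·20), every Z-linear combination of 473 and 220 is divisible by 11, so (473, 220) ⊆ (11). Therefore (473, 220) = (11), d = 11.

Final answer: (473, 220) = (11); d = 11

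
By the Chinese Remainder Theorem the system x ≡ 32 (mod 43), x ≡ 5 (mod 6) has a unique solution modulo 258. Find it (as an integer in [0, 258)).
x ≡ 161 (mod 258); the representative in [0, 258) is 161

The moduli 43, 6 are pairwise coprime, so by the CRT there is a unique solution mod 43·6 = 258.
Solve by successive substitution. Start with x ≡ 32 (mod 43).
  Combine with x ≡ 5 (mod 6): write x = 32 + 43·t and require 32 + 43·t ≡ 5 (mod 6), i.e. 43·t ≡ 5 − 32 ≡ 3 (mod 6). Since 43^(−1) ≡ 1 (mod 6) (43 ≡ 1 (mod 6)), t ≡ 1·3 ≡ 3 (mod 6). So x ≡ 32 + 43·3 = 161 (mod 258).
Unique solution in [0, 258): x = 161.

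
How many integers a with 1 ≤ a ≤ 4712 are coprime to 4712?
2160

The number of a ∈ {1, ..., 4712} with gcd(a, 4712) = 1 is by definition Euler's totient φ(4712). φ is multiplicative, with φ(p^e) = p^e − p^(e−1). Factorise 4712 = 2^3 · 19 · 31. Then
  φ(4712) = (2^3 − 2^2) · (19 − 1) · (31 − 1) = 4 · 18 · 30 = 2160.
So there are 2160 such integers.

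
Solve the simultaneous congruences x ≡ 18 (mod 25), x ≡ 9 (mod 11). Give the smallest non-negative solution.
The moduli 25, 11 are pairwise coprime, so by the CRT there is a unique solution mod 25·11 = 275.
Solve by successive substitution. Start with x ≡ 18 (mod 25).
  Combine with x ≡ 9 (mod 11): write x = 18 + 25·t and require 18 + 25·t ≡ 9 (mod 11), i.e. 25·t ≡ 9 − 18 ≡ 2 (mod 11). Since 25^(−1) ≡ 4 (mod 11) (25 ≡ 3 (mod 11)), t ≡ 4·2 ≡ 8 (mod 11). So x ≡ 18 + 25·8 = 218 (mod 275).
Unique solution in [0, 275): x = 218.

Final answer: x ≡ 218 (mod 275); the representative in [0, 275) is 218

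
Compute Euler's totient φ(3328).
φ is multiplicative, with φ(p^e) = p^e − p^(e−1). Factorise 3328 = 2^8 · 13. Then
  φ(3328) = (2^8 − 2^7) · (13 − 1) = 128 · 12 = 1536.

Final answer: φ(3328) = 1536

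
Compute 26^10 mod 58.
Use repeated squaring. Binary(10) = 1010. Walk through the bits of the exponent 10 left-to-right: at each bit after the leading one, square the running value, then multiply by 26 if the bit is 1 (always reducing mod 58):
  bit 1 = 1 (leading): start with 26.
  bit 2 = 0: square 26^2 = 676 ≡ 38 (mod 58).
  bit 3 = 1: square 38^2 = 1444 ≡ 52; bit is 1, so multiply 52·26 = 1352 ≡ 18 (mod 58).
  bit 4 = 0: square 18^2 = 324 ≡ 34 (mod 58).
Final value: 26^10 ≡ 34 (mod 58).

Final answer: 34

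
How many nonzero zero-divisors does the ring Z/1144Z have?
In Z/1144Z each nonzero element is either a unit (gcd with 1144 is 1) or a zero-divisor (gcd > 1). The number of units is φ(1144): factorise 1144 = 2^3 · 11 · 13, so φ(1144) = (2^3 − 2^2) · (11 − 1) · (13 − 1) = 4 · 10 · 12 = 480. The nonzero elements number 1144 − 1 = 1143. Hence the nonzero zero-divisors number 1143 − 480 = 663.

Final answer: Z/1144Z has 663 nonzero zero-divisors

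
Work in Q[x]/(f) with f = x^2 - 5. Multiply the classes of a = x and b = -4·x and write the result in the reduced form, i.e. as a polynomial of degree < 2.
First multiply in Q[x] without reducing: a · b = -4·x^2. Now divide by f(x) = x^2 - 5, eliminating the leading term at each step:
  leading term -4·x^2: subtract (-4)·f(x) = 20 - 4·x^2, leaving -20
The degree is now < 2, so this is the remainder. Hence a · b ≡ -20 in Q[x]/(f).

Final answer: a · b ≡ -20 (mod f(x))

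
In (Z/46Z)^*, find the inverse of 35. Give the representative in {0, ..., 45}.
35^(−1) ≡ 25 (mod 46)

Apply the extended Euclidean algorithm to (46, 35), tracking rows (r, s, t) with s·46 + t·35 = r. Each division r_prev = q·r_cur + r_new produces the new row as (previous row) − q·(current row):
  row A: (46, 1, 0)   [1·46 + 0·35 = 46]
  row B: (35, 0, 1)   [0·46 + 1·35 = 35]
  46 = 1·35 + 11   → row C = row A − 1·row B = (11, 1, −1)   [check: 1·46 − 1·35 = 11]
  35 = 3·11 + 2   → row D = row B − 3·row C = (2, −3, 4)   [check: −3·46 + 4·35 = 2]
  11 = 5·2 + 1   → row E = row C − 5·row D = (1, 16, −21)   [check: 16·46 − 21·35 = 1]
  2 = 2·1 + 0   → remainder 0, stop. gcd = 1 (last nonzero row E).
The gcd is 1, so 35 is invertible mod 46. The last nonzero row gives 16·46 − 21·35 = 1, so t = −21. So 35^(−1) ≡ −21 ≡ 25 (mod 46). Verify: 35 · 25 = 875 ≡ 1 (mod 46). ✓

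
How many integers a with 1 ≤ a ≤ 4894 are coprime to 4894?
The number of a ∈ {1, ..., 4894} with gcd(a, 4894) = 1 is by definition Euler's totient φ(4894). φ is multiplicative, with φ(p^e) = p^e − p^(e−1). Factorise 4894 = 2 · 2447. Then
  φ(4894) = (2 − 1) · (2447 − 1) = 1 · 2446 = 2446.
So there are 2446 such integers.

Final answer: 2446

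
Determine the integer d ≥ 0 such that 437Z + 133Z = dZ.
In the PID Z, (a, b) is generated by gcd(a, b). Compute gcd(437, 133) with the extended Euclidean algorithm, tracking rows (r, s, t) with s·437 + t·133 = r:
  row A: (437, 1, 0)   [1·437 + 0·133 = 437]
  row B: (133, 0, 1)   [0·437 + 1·133 = 133]
  437 = 3·133 + 38   → row C = row A − 3·row B = (38, 1, −3)   [check: 1·437 − 3·133 = 38]
  133 = 3·38 + 19   → row D = row B − 3·row C = (19, −3, 10)   [check: −3·437 + 10·133 = 19]
  38 = 2·19 + 0   → remainder 0, stop. gcd = 19 (last nonzero row D).
So gcd(437, 133) = 19, with Bézout identity −3·437 + 10·133 = 19. Containment (⊇): the Bézout identity exhibits 19 as an element of (437, 133), giving (19) ⊆ (437, 133). Containment (⊆): since 19 | 437 and 19 | 133 (437 = 19·23, 133 = 19·7), every Z-linear combination of 437 and 133 is divisible by 19, so (437, 133) ⊆ (19). Therefore (437, 133) = (19), d = 19.

Final answer: (437, 133) = (19); d = 19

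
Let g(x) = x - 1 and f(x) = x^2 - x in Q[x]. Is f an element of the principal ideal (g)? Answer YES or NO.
In Q[x] the ideal (g) consists of all multiples of g, so f ∈ (g) iff g | f, i.e. iff the remainder of f on division by g is 0. Divide f by g (g is monic, so eliminate the leading term of the running remainder at each step):
  leading term x^2: subtract (x)·g(x) = x^2 - x, leaving 0
The remainder is 0, so f(x) = g(x) · h(x) with h(x) = x. Hence g | f, i.e. f ∈ (g).

Final answer: YES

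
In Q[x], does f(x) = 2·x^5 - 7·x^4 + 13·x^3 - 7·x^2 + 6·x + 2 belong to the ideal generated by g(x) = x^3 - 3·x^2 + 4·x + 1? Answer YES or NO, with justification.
NO

In Q[x] the ideal (g) consists of all multiples of g, so f ∈ (g) iff g | f, i.e. iff the remainder of f on division by g is 0. Divide f by g (g is monic, so eliminate the leading term of the running remainder at each step):
  leading term 2·x^5: subtract (2·x^2)·g(x) = 2·x^5 - 6·x^4 + 8·x^3 + 2·x^2, leaving -x^4 + 5·x^3 - 9·x^2 + 6·x + 2
  leading term -x^4: subtract (-x)·g(x) = -x^4 + 3·x^3 - 4·x^2 - x, leaving 2·x^3 - 5·x^2 + 7·x + 2
  leading term 2·x^3: subtract (2)·g(x) = 2·x^3 - 6·x^2 + 8·x + 2, leaving x^2 - x
The remainder r(x) = x^2 - x ≠ 0 (and deg r < deg g), so g ∤ f, i.e. f ∉ (g).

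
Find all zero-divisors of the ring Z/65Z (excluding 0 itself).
nonzero zero-divisors of Z/65Z = {5, 10, 13, 15, 20, 25, 26, 30, 35, 39, 40, 45, 50, 52, 55, 60}

An element a ∈ Z/65Z (with a ≠ 0) is a zero-divisor iff gcd(a, 65) > 1 (because a is a unit precisely when gcd(a, n) = 1, and in Z/nZ every nonzero, non-unit element is a zero-divisor). Scan a = 1, ..., 64 and keep those with gcd(a, 65) > 1:
  gcd(5, 65) = 5, gcd(10, 65) = 5, gcd(13, 65) = 13, gcd(15, 65) = 5, gcd(20, 65) = 5, gcd(25, 65) = 5, gcd(26, 65) = 13, gcd(30, 65) = 5, gcd(35, 65) = 5, gcd(39, 65) = 13, gcd(40, 65) = 5, gcd(45, 65) = 5, gcd(50, 65) = 5, gcd(52, 65) = 13, gcd(55, 65) = 5, gcd(60, 65) = 5.
All other a ∈ {1, ..., 64} have gcd(a, 65) = 1 and are units. So the nonzero zero-divisors are exactly the 16 values of a appearing in this scan.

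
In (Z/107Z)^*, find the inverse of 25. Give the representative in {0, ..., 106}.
Apply the extended Euclidean algorithm to (107, 25), tracking rows (r, s, t) with s·107 + t·25 = r. Each division r_prev = q·r_cur + r_new produces the new row as (previous row) − q·(current row):
  row A: (107, 1, 0)   [1·107 + 0·25 = 107]
  row B: (25, 0, 1)   [0·107 + 1·25 = 25]
  107 = 4·25 + 7   → row C = row A − 4·row B = (7, 1, −4)   [check: 1·107 − 4·25 = 7]
  25 = 3·7 + 4   → row D = row B − 3·row C = (4, −3, 13)   [check: −3·107 + 13·25 = 4]
  7 = 1·4 + 3   → row E = row C − 1·row D = (3, 4, −17)   [check: 4·107 − 17·25 = 3]
  4 = 1·3 + 1   → row F = row D − 1·row E = (1, −7, 30)   [check: −7·107 + 30·25 = 1]
  3 = 3·1 + 0   → remainder 0, stop. gcd = 1 (last nonzero row F).
The gcd is 1, so 25 is invertible mod 107. The last nonzero row gives −7·107 + 30·25 = 1, so t = 30. So 25^(−1) ≡ 30 (mod 107). Verify: 25 · 30 = 750 ≡ 1 (mod 107). ✓

Final answer: 25^(−1) ≡ 30 (mod 107)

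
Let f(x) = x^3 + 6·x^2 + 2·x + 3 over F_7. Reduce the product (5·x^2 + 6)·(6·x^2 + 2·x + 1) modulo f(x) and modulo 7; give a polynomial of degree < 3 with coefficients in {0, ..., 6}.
a · b ≡ 3·x + 5 (mod f(x))

Multiply as integer polynomials: a · b = 30·x^4 + 10·x^3 + 41·x^2 + 12·x + 6. Reducing coefficients mod 7: a · b ≡ 2·x^4 + 3·x^3 + 6·x^2 + 5·x + 6. Now divide by f(x) = x^3 + 6·x^2 + 2·x + 3 in F_7[x], eliminating the leading term at each step:
  leading term 2·x^4: subtract (2·x)·f(x) = 2·x^4 + 5·x^3 + 4·x^2 + 6·x, leaving 5·x^3 + 2·x^2 + 6·x + 6 (coefficients mod 7)
  leading term 5·x^3: subtract (5)·f(x) = 5·x^3 + 2·x^2 + 3·x + 1, leaving 3·x + 5 (coefficients mod 7)
The degree is now < 3, so this is the remainder. Hence a · b ≡ 3·x + 5 in F_7[x]/(f).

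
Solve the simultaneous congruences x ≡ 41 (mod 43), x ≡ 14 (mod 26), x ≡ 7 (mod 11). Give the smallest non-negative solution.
x ≡ 5760 (mod 12298); the representative in [0, 12298) is 5760

The moduli 43, 26, 11 are pairwise coprime, so by the CRT there is a unique solution mod 43·26·11 = 12298.
Solve by successive substitution. Start with x ≡ 41 (mod 43).
  Combine with x ≡ 14 (mod 26): write x = 41 + 43·t and require 41 + 43·t ≡ 14 (mod 26), i.e. 43·t ≡ 14 − 41 ≡ 25 (mod 26). Since 43^(−1) ≡ 23 (mod 26) (43 ≡ 17 (mod 26)), t ≡ 23·25 ≡ 3 (mod 26). So x ≡ 41 + 43·3 = 170 (mod 1118).
  Combine with x ≡ 7 (mod 11): write x = 170 + 1118·t and require 170 + 1118·t ≡ 7 (mod 11), i.e. 1118·t ≡ 7 − 170 ≡ 2 (mod 11). Since 1118^(−1) ≡ 8 (mod 11) (1118 ≡ 7 (mod 11)), t ≡ 8·2 ≡ 5 (mod 11). So x ≡ 170 + 1118·5 = 5760 (mod 12298).
Unique solution in [0, 12298): x = 5760.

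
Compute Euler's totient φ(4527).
φ(4527) = 3012

φ is multiplicative, with φ(p^e) = p^e − p^(e−1). Factorise 4527 = 3^2 · 503. Then
  φ(4527) = (3^2 − 3^1) · (503 − 1) = 6 · 502 = 3012.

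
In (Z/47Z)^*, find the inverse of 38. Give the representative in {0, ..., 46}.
38^(−1) ≡ 26 (mod 47)

Apply the extended Euclidean algorithm to (47, 38), tracking rows (r, s, t) with s·47 + t·38 = r. Each division r_prev = q·r_cur + r_new produces the new row as (previous row) − q·(current row):
  row A: (47, 1, 0)   [1·47 + 0·38 = 47]
  row B: (38, 0, 1)   [0·47 + 1·38 = 38]
  47 = 1·38 + 9   → row C = row A − 1·row B = (9, 1, −1)   [check: 1·47 − 1·38 = 9]
  38 = 4·9 + 2   → row D = row B − 4·row C = (2, −4, 5)   [check: −4·47 + 5·38 = 2]
  9 = 4·2 + 1   → row E = row C − 4·row D = (1, 17, −21)   [check: 17·47 − 21·38 = 1]
  2 = 2·1 + 0   → remainder 0, stop. gcd = 1 (last nonzero row E).
The gcd is 1, so 38 is invertible mod 47. The last nonzero row gives 17·47 − 21·38 = 1, so t = −21. So 38^(−1) ≡ −21 ≡ 26 (mod 47). Verify: 38 · 26 = 988 ≡ 1 (mod 47). ✓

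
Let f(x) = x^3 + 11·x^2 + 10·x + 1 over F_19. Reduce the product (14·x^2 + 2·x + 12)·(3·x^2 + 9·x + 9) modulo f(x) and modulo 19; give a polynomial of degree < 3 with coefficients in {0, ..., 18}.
a · b ≡ 8·x^2 + 2·x + 1 (mod f(x))

Multiply as integer polynomials: a · b = 42·x^4 + 132·x^3 + 180·x^2 + 126·x + 108. Reducing coefficients mod 19: a · b ≡ 4·x^4 + 18·x^3 + 9·x^2 + 12·x + 13. Now divide by f(x) = x^3 + 11·x^2 + 10·x + 1 in F_19[x], eliminating the leading term at each step:
  leading term 4·x^4: subtract (4·x)·f(x) = 4·x^4 + 6·x^3 + 2·x^2 + 4·x, leaving 12·x^3 + 7·x^2 + 8·x + 13 (coefficients mod 19)
  leading term 12·x^3: subtract (12)·f(x) = 12·x^3 + 18·x^2 + 6·x + 12, leaving 8·x^2 + 2·x + 1 (coefficients mod 19)
The degree is now < 3, so this is the remainder. Hence a · b ≡ 8·x^2 + 2·x + 1 in F_19[x]/(f).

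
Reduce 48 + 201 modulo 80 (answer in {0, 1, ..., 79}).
9

Reduce the summands first: 201 ≡ 41 (mod 80), so 48 + 201 ≡ 48 + 41 (mod 80). 48 + 41 = 89; 89 = 1·80 + 9, so (48 + 201) mod 80 = 9.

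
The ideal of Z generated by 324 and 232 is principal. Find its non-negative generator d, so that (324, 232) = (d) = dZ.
In the PID Z, (a, b) is generated by gcd(a, b). Compute gcd(324, 232) with the extended Euclidean algorithm, tracking rows (r, s, t) with s·324 + t·232 = r:
  row A: (324, 1, 0)   [1·324 + 0·232 = 324]
  row B: (232, 0, 1)   [0·324 + 1·232 = 232]
  324 = 1·232 + 92   → row C = row A − 1·row B = (92, 1, −1)   [check: 1·324 − 1·232 = 92]
  232 = 2·92 + 48   → row D = row B − 2·row C = (48, −2, 3)   [check: −2·324 + 3·232 = 48]
  92 = 1·48 + 44   → row E = row C − 1·row D = (44, 3, −4)   [check: 3·324 − 4·232 = 44]
  48 = 1·44 + 4   → row F = row D − 1·row E = (4, −5, 7)   [check: −5·324 + 7·232 = 4]
  44 = 11·4 + 0   → remainder 0, stop. gcd = 4 (last nonzero row F).
So gcd(324, 232) = 4, with Bézout identity −5·324 + 7·232 = 4. Containment (⊇): the Bézout identity exhibits 4 as an element of (324, 232), giving (4) ⊆ (324, 232). Containment (⊆): since 4 | 324 and 4 | 232 (324 = 4·81, 232 = 4·58), every Z-linear combination of 324 and 232 is divisible by 4, so (324, 232) ⊆ (4). Therefore (324, 232) = (4), d = 4.

Final answer: (324, 232) = (4); d = 4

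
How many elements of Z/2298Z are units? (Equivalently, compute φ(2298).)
An element a ∈ Z/2298Z is a unit iff gcd(a, 2298) = 1, so the number of units is φ(2298). φ is multiplicative, with φ(p^e) = p^e − p^(e−1). Factorise 2298 = 2 · 3 · 383. Then
  φ(2298) = (2 − 1) · (3 − 1) · (383 − 1) = 1 · 2 · 382 = 764.

Final answer: Z/2298Z has φ(2298) = 764 units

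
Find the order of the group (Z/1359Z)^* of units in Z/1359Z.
(Z/1359Z)^* consists of the classes a with gcd(a, 1359) = 1, so its order is φ(1359). φ is multiplicative, with φ(p^e) = p^e − p^(e−1). Factorise 1359 = 3^2 · 151. Then
  φ(1359) = (3^2 − 3^1) · (151 − 1) = 6 · 150 = 900.
Thus |(Z/1359Z)^*| = 900.

Final answer: |(Z/1359Z)^*| = 900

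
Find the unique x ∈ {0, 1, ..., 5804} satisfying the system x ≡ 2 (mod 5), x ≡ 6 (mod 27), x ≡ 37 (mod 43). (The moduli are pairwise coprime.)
x ≡ 897 (mod 5805); the representative in [0, 5805) is 897

The moduli 5, 27, 43 are pairwise coprime, so by the CRT there is a unique solution mod 5·27·43 = 5805.
Solve by successive substitution. Start with x ≡ 2 (mod 5).
  Combine with x ≡ 6 (mod 27): write x = 2 + 5·t and require 2 + 5·t ≡ 6 (mod 27), i.e. 5·t ≡ 6 − 2 ≡ 4 (mod 27). Since 5^(−1) ≡ 11 (mod 27), t ≡ 11·4 ≡ 17 (mod 27). So x ≡ 2 + 5·17 = 87 (mod 135).
  Combine with x ≡ 37 (mod 43): write x = 87 + 135·t and require 87 + 135·t ≡ 37 (mod 43), i.e. 135·t ≡ 37 − 87 ≡ 36 (mod 43). Since 135^(−1) ≡ 36 (mod 43) (135 ≡ 6 (mod 43)), t ≡ 36·36 ≡ 6 (mod 43). So x ≡ 87 + 135·6 = 897 (mod 5805).
Unique solution in [0, 5805): x = 897.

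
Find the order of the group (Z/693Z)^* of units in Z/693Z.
(Z/693Z)^* consists of the classes a with gcd(a, 693) = 1, so its order is φ(693). φ is multiplicative, with φ(p^e) = p^e − p^(e−1). Factorise 693 = 3^2 · 7 · 11. Then
  φ(693) = (3^2 − 3^1) · (7 − 1) · (11 − 1) = 6 · 6 · 10 = 360.
Thus |(Z/693Z)^*| = 360.

Final answer: |(Z/693Z)^*| = 360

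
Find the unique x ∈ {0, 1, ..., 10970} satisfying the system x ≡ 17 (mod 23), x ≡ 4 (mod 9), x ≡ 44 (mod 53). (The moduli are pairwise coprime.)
x ≡ 6457 (mod 10971); the representative in [0, 10971) is 6457

The moduli 23, 9, 53 are pairwise coprime, so by the CRT there is a unique solution mod 23·9·53 = 10971.
Solve by successive substitution. Start with x ≡ 17 (mod 23).
  Combine with x ≡ 4 (mod 9): write x = 17 + 23·t and require 17 + 23·t ≡ 4 (mod 9), i.e. 23·t ≡ 4 − 17 ≡ 5 (mod 9). Since 23^(−1) ≡ 2 (mod 9) (23 ≡ 5 (mod 9)), t ≡ 2·5 ≡ 1 (mod 9). So x ≡ 17 + 23·1 = 40 (mod 207).
  Combine with x ≡ 44 (mod 53): write x = 40 + 207·t and require 40 + 207·t ≡ 44 (mod 53), i.e. 207·t ≡ 44 − 40 ≡ 4 (mod 53). Since 207^(−1) ≡ 21 (mod 53) (207 ≡ 48 (mod 53)), t ≡ 21·4 ≡ 31 (mod 53). So x ≡ 40 + 207·31 = 6457 (mod 10971).
Unique solution in [0, 10971): x = 6457.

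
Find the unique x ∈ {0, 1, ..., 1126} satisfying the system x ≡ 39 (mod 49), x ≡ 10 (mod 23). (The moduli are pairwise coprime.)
The moduli 49, 23 are pairwise coprime, so by the CRT there is a unique solution mod 49·23 = 1127.
Solve by successive substitution. Start with x ≡ 39 (mod 49).
  Combine with x ≡ 10 (mod 23): write x = 39 + 49·t and require 39 + 49·t ≡ 10 (mod 23), i.e. 49·t ≡ 10 − 39 ≡ 17 (mod 23). Since 49^(−1) ≡ 8 (mod 23) (49 ≡ 3 (mod 23)), t ≡ 8·17 ≡ 21 (mod 23). So x ≡ 39 + 49·21 = 1068 (mod 1127).
Unique solution in [0, 1127): x = 1068.

Final answer: x ≡ 1068 (mod 1127); the representative in [0, 1127) is 1068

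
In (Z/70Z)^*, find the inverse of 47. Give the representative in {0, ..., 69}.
47^(−1) ≡ 3 (mod 70)

Apply the extended Euclidean algorithm to (70, 47), tracking rows (r, s, t) with s·70 + t·47 = r. Each division r_prev = q·r_cur + r_new produces the new row as (previous row) − q·(current row):
  row A: (70, 1, 0)   [1·70 + 0·47 = 70]
  row B: (47, 0, 1)   [0·70 + 1·47 = 47]
  70 = 1·47 + 23   → row C = row A − 1·row B = (23, 1, −1)   [check: 1·70 − 1·47 = 23]
  47 = 2·23 + 1   → row D = row B − 2·row C = (1, −2, 3)   [check: −2·70 + 3·47 = 1]
  23 = 23·1 + 0   → remainder 0, stop. gcd = 1 (last nonzero row D).
The gcd is 1, so 47 is invertible mod 70. The last nonzero row gives −2·70 + 3·47 = 1, so t = 3. So 47^(−1) ≡ 3 (mod 70). Verify: 47 · 3 = 141 ≡ 1 (mod 70). ✓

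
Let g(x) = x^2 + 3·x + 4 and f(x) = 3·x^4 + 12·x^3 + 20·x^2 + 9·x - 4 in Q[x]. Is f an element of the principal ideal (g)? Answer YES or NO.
In Q[x] the ideal (g) consists of all multiples of g, so f ∈ (g) iff g | f, i.e. iff the remainder of f on division by g is 0. Divide f by g (g is monic, so eliminate the leading term of the running remainder at each step):
  leading term 3·x^4: subtract (3·x^2)·g(x) = 3·x^4 + 9·x^3 + 12·x^2, leaving 3·x^3 + 8·x^2 + 9·x - 4
  leading term 3·x^3: subtract (3·x)·g(x) = 3·x^3 + 9·x^2 + 12·x, leaving -x^2 - 3·x - 4
  leading term -x^2: subtract (-1)·g(x) = -x^2 - 3·x - 4, leaving 0
The remainder is 0, so f(x) = g(x) · h(x) with h(x) = 3·x^2 + 3·x - 1. Hence g | f, i.e. f ∈ (g).

Final answer: YES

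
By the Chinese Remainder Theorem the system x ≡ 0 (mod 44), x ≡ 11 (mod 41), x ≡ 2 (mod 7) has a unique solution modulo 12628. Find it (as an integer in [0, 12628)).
The moduli 44, 41, 7 are pairwise coprime, so by the CRT there is a unique solution mod 44·41·7 = 12628.
Solve by successive substitution. Start with x ≡ 0 (mod 44).
  Combine with x ≡ 11 (mod 41): write x = 44·t and require 44·t ≡ 11 (mod 41). Since 44^(−1) ≡ 14 (mod 41) (44 ≡ 3 (mod 41)), t ≡ 14·11 ≡ 31 (mod 41). So x ≡ 44·31 = 1364 (mod 1804).
  Combine with x ≡ 2 (mod 7): write x = 1364 + 1804·t and require 1364 + 1804·t ≡ 2 (mod 7), i.e. 1804·t ≡ 2 − 1364 ≡ 3 (mod 7). Since 1804^(−1) ≡ 3 (mod 7) (1804 ≡ 5 (mod 7)), t ≡ 3·3 ≡ 2 (mod 7). So x ≡ 1364 + 1804·2 = 4972 (mod 12628).
Unique solution in [0, 12628): x = 4972.

Final answer: x ≡ 4972 (mod 12628); the representative in [0, 12628) is 4972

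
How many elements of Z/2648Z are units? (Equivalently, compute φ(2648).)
An element a ∈ Z/2648Z is a unit iff gcd(a, 2648) = 1, so the number of units is φ(2648). φ is multiplicative, with φ(p^e) = p^e − p^(e−1). Factorise 2648 = 2^3 · 331. Then
  φ(2648) = (2^3 − 2^2) · (331 − 1) = 4 · 330 = 1320.

Final answer: Z/2648Z has φ(2648) = 1320 units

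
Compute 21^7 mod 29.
12

Use repeated squaring. Binary(7) = 111. Walk through the bits of the exponent 7 left-to-right: at each bit after the leading one, square the running value, then multiply by 21 if the bit is 1 (always reducing mod 29):
  bit 1 = 1 (leading): start with 21.
  bit 2 = 1: square 21^2 = 441 ≡ 6; bit is 1, so multiply 6·21 = 126 ≡ 10 (mod 29).
  bit 3 = 1: square 10^2 = 100 ≡ 13; bit is 1, so multiply 13·21 = 273 ≡ 12 (mod 29).
Final value: 21^7 ≡ 12 (mod 29).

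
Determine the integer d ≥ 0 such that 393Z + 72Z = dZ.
In the PID Z, (a, b) is generated by gcd(a, b). Compute gcd(393, 72) with the extended Euclidean algorithm, tracking rows (r, s, t) with s·393 + t·72 = r:
  row A: (393, 1, 0)   [1·393 + 0·72 = 393]
  row B: (72, 0, 1)   [0·393 + 1·72 = 72]
  393 = 5·72 + 33   → row C = row A − 5·row B = (33, 1, −5)   [check: 1·393 − 5·72 = 33]
  72 = 2·33 + 6   → row D = row B − 2·row C = (6, −2, 11)   [check: −2·393 + 11·72 = 6]
  33 = 5·6 + 3   → row E = row C − 5·row D = (3, 11, −60)   [check: 11·393 − 60·72 = 3]
  6 = 2·3 + 0   → remainder 0, stop. gcd = 3 (last nonzero row E).
So gcd(393, 72) = 3, with Bézout identity 11·393 − 60·72 = 3. Containment (⊇): the Bézout identity exhibits 3 as an element of (393, 72), giving (3) ⊆ (393, 72). Containment (⊆): since 3 | 393 and 3 | 72 (393 = 3·131, 72 = 3·24), every Z-linear combination of 393 and 72 is divisible by 3, so (393, 72) ⊆ (3). Therefore (393, 72) = (3), d = 3.

Final answer: (393, 72) = (3); d = 3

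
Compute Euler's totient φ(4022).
φ(4022) = 2010

φ is multiplicative, with φ(p^e) = p^e − p^(e−1). Factorise 4022 = 2 · 2011. Then
  φ(4022) = (2 − 1) · (2011 − 1) = 1 · 2010 = 2010.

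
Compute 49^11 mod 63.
Use repeated squaring. Binary(11) = 1011. Walk through the bits of the exponent 11 left-to-right: at each bit after the leading one, square the running value, then multiply by 49 if the bit is 1 (always reducing mod 63):
  bit 1 = 1 (leading): start with 49.
  bit 2 = 0: square 49^2 = 2401 ≡ 7 (mod 63).
  bit 3 = 1: square 7^2 = 49; bit is 1, so multiply 49·49 = 2401 ≡ 7 (mod 63).
  bit 4 = 1: square 7^2 = 49; bit is 1, so multiply 49·49 = 2401 ≡ 7 (mod 63).
Final value: 49^11 ≡ 7 (mod 63).

Final answer: 7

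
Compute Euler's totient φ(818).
φ is multiplicative, with φ(p^e) = p^e − p^(e−1). Factorise 818 = 2 · 409. Then
  φ(818) = (2 − 1) · (409 − 1) = 1 · 408 = 408.

Final answer: φ(818) = 408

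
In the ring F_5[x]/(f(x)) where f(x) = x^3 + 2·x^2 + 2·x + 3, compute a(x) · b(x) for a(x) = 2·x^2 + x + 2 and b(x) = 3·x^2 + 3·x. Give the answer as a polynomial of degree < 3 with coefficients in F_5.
a · b ≡ 3·x^2 + 4·x + 4 (mod f(x))

Multiply as integer polynomials: a · b = 6·x^4 + 9·x^3 + 9·x^2 + 6·x. Reducing coefficients mod 5: a · b ≡ x^4 + 4·x^3 + 4·x^2 + x. Now divide by f(x) = x^3 + 2·x^2 + 2·x + 3 in F_5[x], eliminating the leading term at each step:
  leading term x^4: subtract (x)·f(x) = x^4 + 2·x^3 + 2·x^2 + 3·x, leaving 2·x^3 + 2·x^2 + 3·x (coefficients mod 5)
  leading term 2·x^3: subtract (2)·f(x) = 2·x^3 + 4·x^2 + 4·x + 1, leaving 3·x^2 + 4·x + 4 (coefficients mod 5)
The degree is now < 3, so this is the remainder. Hence a · b ≡ 3·x^2 + 4·x + 4 in F_5[x]/(f).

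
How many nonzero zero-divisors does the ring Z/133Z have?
In Z/133Z each nonzero element is either a unit (gcd with 133 is 1) or a zero-divisor (gcd > 1). The number of units is φ(133): factorise 133 = 7 · 19, so φ(133) = (7 − 1) · (19 − 1) = 6 · 18 = 108. The nonzero elements number 133 − 1 = 132. Hence the nonzero zero-divisors number 132 − 108 = 24.

Final answer: Z/133Z has 24 nonzero zero-divisors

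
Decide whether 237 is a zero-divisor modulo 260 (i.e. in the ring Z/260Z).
NO

gcd(237, 260) = 1, so 237 is a unit in Z/260Z (it has a multiplicative inverse). A unit cannot be a zero-divisor: if 237·b ≡ 0 then multiplying both sides by 237^(−1) gives b ≡ 0. So 237 is not a zero-divisor.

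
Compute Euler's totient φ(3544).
φ is multiplicative, with φ(p^e) = p^e − p^(e−1). Factorise 3544 = 2^3 · 443. Then
  φ(3544) = (2^3 − 2^2) · (443 − 1) = 4 · 442 = 1768.

Final answer: φ(3544) = 1768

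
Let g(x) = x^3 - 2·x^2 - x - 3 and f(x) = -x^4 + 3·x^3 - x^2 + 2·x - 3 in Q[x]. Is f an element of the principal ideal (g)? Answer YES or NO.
In Q[x] the ideal (g) consists of all multiples of g, so f ∈ (g) iff g | f, i.e. iff the remainder of f on division by g is 0. Divide f by g (g is monic, so eliminate the leading term of the running remainder at each step):
  leading term -x^4: subtract (-x)·g(x) = -x^4 + 2·x^3 + x^2 + 3·x, leaving x^3 - 2·x^2 - x - 3
  leading term x^3: subtract (1)·g(x) = x^3 - 2·x^2 - x - 3, leaving 0
The remainder is 0, so f(x) = g(x) · h(x) with h(x) = 1 - x. Hence g | f, i.e. f ∈ (g).

Final answer: YES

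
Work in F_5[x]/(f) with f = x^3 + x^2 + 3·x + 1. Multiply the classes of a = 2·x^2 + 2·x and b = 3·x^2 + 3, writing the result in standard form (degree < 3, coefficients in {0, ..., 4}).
a · b ≡ 3·x^2 (mod f(x))

Multiply as integer polynomials: a · b = 6·x^4 + 6·x^3 + 6·x^2 + 6·x. Reducing coefficients mod 5: a · b ≡ x^4 + x^3 + x^2 + x. Now divide by f(x) = x^3 + x^2 + 3·x + 1 in F_5[x], eliminating the leading term at each step:
  leading term x^4: subtract (x)·f(x) = x^4 + x^3 + 3·x^2 + x, leaving 3·x^2 (coefficients mod 5)
The degree is now < 3, so this is the remainder. Hence a · b ≡ 3·x^2 in F_5[x]/(f).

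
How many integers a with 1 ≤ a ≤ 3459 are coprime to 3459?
The number of a ∈ {1, ..., 3459} with gcd(a, 3459) = 1 is by definition Euler's totient φ(3459). φ is multiplicative, with φ(p^e) = p^e − p^(e−1). Factorise 3459 = 3 · 1153. Then
  φ(3459) = (3 − 1) · (1153 − 1) = 2 · 1152 = 2304.
So there are 2304 such integers.

Final answer: 2304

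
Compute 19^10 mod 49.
Use repeated squaring. Binary(10) = 1010. Walk through the bits of the exponent 10 left-to-right: at each bit after the leading one, square the running value, then multiply by 19 if the bit is 1 (always reducing mod 49):
  bit 1 = 1 (leading): start with 19.
  bit 2 = 0: square 19^2 = 361 ≡ 18 (mod 49).
  bit 3 = 1: square 18^2 = 324 ≡ 30; bit is 1, so multiply 30·19 = 570 ≡ 31 (mod 49).
  bit 4 = 0: square 31^2 = 961 ≡ 30 (mod 49).
Final value: 19^10 ≡ 30 (mod 49).

Final answer: 30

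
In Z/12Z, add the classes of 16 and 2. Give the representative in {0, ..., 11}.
6

Reduce the summands first: 16 ≡ 4 (mod 12), so 16 + 2 ≡ 4 + 2 (mod 12). 4 + 2 = 6; 6 = 0·12 + 6, so (16 + 2) mod 12 = 6.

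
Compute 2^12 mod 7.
1

Use repeated squaring. Binary(12) = 1100. Walk through the bits of the exponent 12 left-to-right: at each bit after the leading one, square the running value, then multiply by 2 if the bit is 1 (always reducing mod 7):
  bit 1 = 1 (leading): start with 2.
  bit 2 = 1: square 2^2 = 4; bit is 1, so multiply 4·2 = 8 ≡ 1 (mod 7).
  bit 3 = 0: square 1^2 = 1 (mod 7).
  bit 4 = 0: square 1^2 = 1 (mod 7).
Final value: 2^12 ≡ 1 (mod 7).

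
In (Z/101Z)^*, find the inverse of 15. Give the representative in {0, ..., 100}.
Apply the extended Euclidean algorithm to (101, 15), tracking rows (r, s, t) with s·101 + t·15 = r. Each division r_prev = q·r_cur + r_new produces the new row as (previous row) − q·(current row):
  row A: (101, 1, 0)   [1·101 + 0·15 = 101]
  row B: (15, 0, 1)   [0·101 + 1·15 = 15]
  101 = 6·15 + 11   → row C = row A − 6·row B = (11, 1, −6)   [check: 1·101 − 6·15 = 11]
  15 = 1·11 + 4   → row D = row B − 1·row C = (4, −1, 7)   [check: −1·101 + 7·15 = 4]
  11 = 2·4 + 3   → row E = row C − 2·row D = (3, 3, −20)   [check: 3·101 − 20·15 = 3]
  4 = 1·3 + 1   → row F = row D − 1·row E = (1, −4, 27)   [check: −4·101 + 27·15 = 1]
  3 = 3·1 + 0   → remainder 0, stop. gcd = 1 (last nonzero row F).
The gcd is 1, so 15 is invertible mod 101. The last nonzero row gives −4·101 + 27·15 = 1, so t = 27. So 15^(−1) ≡ 27 (mod 101). Verify: 15 · 27 = 405 ≡ 1 (mod 101). ✓

Final answer: 15^(−1) ≡ 27 (mod 101)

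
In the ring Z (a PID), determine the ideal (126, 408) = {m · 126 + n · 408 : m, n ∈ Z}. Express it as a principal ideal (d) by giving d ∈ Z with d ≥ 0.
In the PID Z, (a, b) is generated by gcd(a, b). Compute gcd(408, 126) with the extended Euclidean algorithm, tracking rows (r, s, t) with s·408 + t·126 = r:
  row A: (408, 1, 0)   [1·408 + 0·126 = 408]
  row B: (126, 0, 1)   [0·408 + 1·126 = 126]
  408 = 3·126 + 30   → row C = row A − 3·row B = (30, 1, −3)   [check: 1·408 − 3·126 = 30]
  126 = 4·30 + 6   → row D = row B − 4·row C = (6, −4, 13)   [check: −4·408 + 13·126 = 6]
  30 = 5·6 + 0   → remainder 0, stop. gcd = 6 (last nonzero row D).
So gcd(126, 408) = 6, with Bézout identity −4·408 + 13·126 = 6. Containment (⊇): the Bézout identity exhibits 6 as an element of (126, 408), giving (6) ⊆ (126, 408). Containment (⊆): since 6 | 126 and 6 | 408 (126 = 6·21, 408 = 6·68), every Z-linear combination of 126 and 408 is divisible by 6, so (126, 408) ⊆ (6). Therefore (126, 408) = (6), d = 6.

Final answer: (126, 408) = (6); d = 6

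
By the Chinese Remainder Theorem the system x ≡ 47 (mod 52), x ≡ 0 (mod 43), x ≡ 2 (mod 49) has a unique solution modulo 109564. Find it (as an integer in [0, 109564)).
The moduli 52, 43, 49 are pairwise coprime, so by the CRT there is a unique solution mod 52·43·49 = 109564.
Solve by successive substitution. Start with x ≡ 47 (mod 52).
  Combine with x ≡ 0 (mod 43): write x = 47 + 52·t and require 47 + 52·t ≡ 0 (mod 43), i.e. 52·t ≡ 0 − 47 ≡ 39 (mod 43). Since 52^(−1) ≡ 24 (mod 43) (52 ≡ 9 (mod 43)), t ≡ 24·39 ≡ 33 (mod 43). So x ≡ 47 + 52·33 = 1763 (mod 2236).
  Combine with x ≡ 2 (mod 49): write x = 1763 + 2236·t and require 1763 + 2236·t ≡ 2 (mod 49), i.e. 2236·t ≡ 2 − 1763 ≡ 3 (mod 49). Since 2236^(−1) ≡ 19 (mod 49) (2236 ≡ 31 (mod 49)), t ≡ 19·3 ≡ 8 (mod 49). So x ≡ 1763 + 2236·8 = 19651 (mod 109564).
Unique solution in [0, 109564): x = 19651.

Final answer: x ≡ 19651 (mod 109564); the representative in [0, 109564) is 19651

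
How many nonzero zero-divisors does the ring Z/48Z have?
Z/48Z has 31 nonzero zero-divisors

In Z/48Z each nonzero element is either a unit (gcd with 48 is 1) or a zero-divisor (gcd > 1). The number of units is φ(48): factorise 48 = 2^4 · 3, so φ(48) = (2^4 − 2^3) · (3 − 1) = 8 · 2 = 16. The nonzero elements number 48 − 1 = 47. Hence the nonzero zero-divisors number 47 − 16 = 31.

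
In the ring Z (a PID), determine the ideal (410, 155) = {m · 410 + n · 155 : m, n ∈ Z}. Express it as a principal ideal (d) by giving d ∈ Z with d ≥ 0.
In the PID Z, (a, b) is generated by gcd(a, b). Compute gcd(410, 155) with the extended Euclidean algorithm, tracking rows (r, s, t) with s·410 + t·155 = r:
  row A: (410, 1, 0)   [1·410 + 0·155 = 410]
  row B: (155, 0, 1)   [0·410 + 1·155 = 155]
  410 = 2·155 + 100   → row C = row A − 2·row B = (100, 1, −2)   [check: 1·410 − 2·155 = 100]
  155 = 1·100 + 55   → row D = row B − 1·row C = (55, −1, 3)   [check: −1·410 + 3·155 = 55]
  100 = 1·55 + 45   → row E = row C − 1·row D = (45, 2, −5)   [check: 2·410 − 5·155 = 45]
  55 = 1·45 + 10   → row F = row D − 1·row E = (10, −3, 8)   [check: −3·410 + 8·155 = 10]
  45 = 4·10 + 5   → row G = row E − 4·row F = (5, 14, −37)   [check: 14·410 − 37·155 = 5]
  10 = 2·5 + 0   → remainder 0, stop. gcd = 5 (last nonzero row G).
So gcd(410, 155) = 5, with Bézout identity 14·410 − 37·155 = 5. Containment (⊇): the Bézout identity exhibits 5 as an element of (410, 155), giving (5) ⊆ (410, 155). Containment (⊆): since 5 | 410 and 5 | 155 (410 = 5·82, 155 = 5·31), every Z-linear combination of 410 and 155 is divisible by 5, so (410, 155) ⊆ (5). Therefore (410, 155) = (5), d = 5.

Final answer: (410, 155) = (5); d = 5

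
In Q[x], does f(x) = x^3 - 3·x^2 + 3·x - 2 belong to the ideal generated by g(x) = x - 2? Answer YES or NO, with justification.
YES

In Q[x] the ideal (g) consists of all multiples of g, so f ∈ (g) iff g | f, i.e. iff the remainder of f on division by g is 0. Divide f by g (g is monic, so eliminate the leading term of the running remainder at each step):
  leading term x^3: subtract (x^2)·g(x) = x^3 - 2·x^2, leaving -x^2 + 3·x - 2
  leading term -x^2: subtract (-x)·g(x) = -x^2 + 2·x, leaving x - 2
  leading term x: subtract (1)·g(x) = x - 2, leaving 0
The remainder is 0, so f(x) = g(x) · h(x) with h(x) = x^2 - x + 1. Hence g | f, i.e. f ∈ (g).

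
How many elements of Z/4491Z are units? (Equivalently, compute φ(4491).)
Z/4491Z has φ(4491) = 2988 units

An element a ∈ Z/4491Z is a unit iff gcd(a, 4491) = 1, so the number of units is φ(4491). φ is multiplicative, with φ(p^e) = p^e − p^(e−1). Factorise 4491 = 3^2 · 499. Then
  φ(4491) = (3^2 − 3^1) · (499 − 1) = 6 · 498 = 2988.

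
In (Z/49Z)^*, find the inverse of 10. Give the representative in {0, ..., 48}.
10^(−1) ≡ 5 (mod 49)

Apply the extended Euclidean algorithm to (49, 10), tracking rows (r, s, t) with s·49 + t·10 = r. Each division r_prev = q·r_cur + r_new produces the new row as (previous row) − q·(current row):
  row A: (49, 1, 0)   [1·49 + 0·10 = 49]
  row B: (10, 0, 1)   [0·49 + 1·10 = 10]
  49 = 4·10 + 9   → row C = row A − 4·row B = (9, 1, −4)   [check: 1·49 − 4·10 = 9]
  10 = 1·9 + 1   → row D = row B − 1·row C = (1, −1, 5)   [check: −1·49 + 5·10 = 1]
  9 = 9·1 + 0   → remainder 0, stop. gcd = 1 (last nonzero row D).
The gcd is 1, so 10 is invertible mod 49. The last nonzero row gives −1·49 + 5·10 = 1, so t = 5. So 10^(−1) ≡ 5 (mod 49). Verify: 10 · 5 = 50 ≡ 1 (mod 49). ✓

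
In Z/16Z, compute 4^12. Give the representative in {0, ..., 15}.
0

Use repeated squaring. Binary(12) = 1100. Walk through the bits of the exponent 12 left-to-right: at each bit after the leading one, square the running value, then multiply by 4 if the bit is 1 (always reducing mod 16):
  bit 1 = 1 (leading): start with 4.
  bit 2 = 1: square 4^2 = 16 ≡ 0; bit is 1, so multiply 0·4 = 0 (mod 16).
  bit 3 = 0: square 0^2 = 0 (mod 16).
  bit 4 = 0: square 0^2 = 0 (mod 16).
Final value: 4^12 ≡ 0 (mod 16).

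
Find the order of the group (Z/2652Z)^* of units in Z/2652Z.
|(Z/2652Z)^*| = 768

(Z/2652Z)^* consists of the classes a with gcd(a, 2652) = 1, so its order is φ(2652). φ is multiplicative, with φ(p^e) = p^e − p^(e−1). Factorise 2652 = 2^2 · 3 · 13 · 17. Then
  φ(2652) = (2^2 − 2^1) · (3 − 1) · (13 − 1) · (17 − 1) = 2 · 2 · 12 · 16 = 768.
Thus |(Z/2652Z)^*| = 768.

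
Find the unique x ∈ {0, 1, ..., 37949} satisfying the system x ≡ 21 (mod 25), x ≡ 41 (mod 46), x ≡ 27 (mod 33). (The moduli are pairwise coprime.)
The moduli 25, 46, 33 are pairwise coprime, so by the CRT there is a unique solution mod 25·46·33 = 37950.
Solve by successive substitution. Start with x ≡ 21 (mod 25).
  Combine with x ≡ 41 (mod 46): write x = 21 + 25·t and require 21 + 25·t ≡ 41 (mod 46), i.e. 25·t ≡ 41 − 21 ≡ 20 (mod 46). Since 25^(−1) ≡ 35 (mod 46), t ≡ 35·20 ≡ 10 (mod 46). So x ≡ 21 + 25·10 = 271 (mod 1150).
  Combine with x ≡ 27 (mod 33): write x = 271 + 1150·t and require 271 + 1150·t ≡ 27 (mod 33), i.e. 1150·t ≡ 27 − 271 ≡ 20 (mod 33). Since 1150^(−1) ≡ 13 (mod 33) (1150 ≡ 28 (mod 33)), t ≡ 13·20 ≡ 29 (mod 33). So x ≡ 271 + 1150·29 = 33621 (mod 37950).
Unique solution in [0, 37950): x = 33621.

Final answer: x ≡ 33621 (mod 37950); the representative in [0, 37950) is 33621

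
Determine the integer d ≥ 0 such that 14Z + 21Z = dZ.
In the PID Z, (a, b) is generated by gcd(a, b). Compute gcd(21, 14) with the extended Euclidean algorithm, tracking rows (r, s, t) with s·21 + t·14 = r:
  row A: (21, 1, 0)   [1·21 + 0·14 = 21]
  row B: (14, 0, 1)   [0·21 + 1·14 = 14]
  21 = 1·14 + 7   → row C = row A − 1·row B = (7, 1, −1)   [check: 1·21 − 1·14 = 7]
  14 = 2·7 + 0   → remainder 0, stop. gcd = 7 (last nonzero row C).
So gcd(14, 21) = 7, with Bézout identity 1·21 − 1·14 = 7. Containment (⊇): the Bézout identity exhibits 7 as an element of (14, 21), giving (7) ⊆ (14, 21). Containment (⊆): since 7 | 14 and 7 | 21 (14 = 7·2, 21 = 7·3), every Z-linear combination of 14 and 21 is divisible by 7, so (14, 21) ⊆ (7). Therefore (14, 21) = (7), d = 7.

Final answer: (14, 21) = (7); d = 7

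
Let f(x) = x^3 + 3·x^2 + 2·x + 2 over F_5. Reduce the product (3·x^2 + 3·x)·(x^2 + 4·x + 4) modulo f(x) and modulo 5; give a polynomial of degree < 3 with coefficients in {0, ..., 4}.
a · b ≡ 4·x + 3 (mod f(x))

Multiply as integer polynomials: a · b = 3·x^4 + 15·x^3 + 24·x^2 + 12·x. Reducing coefficients mod 5: a · b ≡ 3·x^4 + 4·x^2 + 2·x. Now divide by f(x) = x^3 + 3·x^2 + 2·x + 2 in F_5[x], eliminating the leading term at each step:
  leading term 3·x^4: subtract (3·x)·f(x) = 3·x^4 + 4·x^3 + x^2 + x, leaving x^3 + 3·x^2 + x (coefficients mod 5)
  leading term x^3: subtract (1)·f(x) = x^3 + 3·x^2 + 2·x + 2, leaving 4·x + 3 (coefficients mod 5)
The degree is now < 3, so this is the remainder. Hence a · b ≡ 4·x + 3 in F_5[x]/(f).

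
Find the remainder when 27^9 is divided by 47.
Use repeated squaring. Binary(9) = 1001. Walk through the bits of the exponent 9 left-to-right: at each bit after the leading one, square the running value, then multiply by 27 if the bit is 1 (always reducing mod 47):
  bit 1 = 1 (leading): start with 27.
  bit 2 = 0: square 27^2 = 729 ≡ 24 (mod 47).
  bit 3 = 0: square 24^2 = 576 ≡ 12 (mod 47).
  bit 4 = 1: square 12^2 = 144 ≡ 3; bit is 1, so multiply 3·27 = 81 ≡ 34 (mod 47).
Final value: 27^9 ≡ 34 (mod 47).

Final answer: 34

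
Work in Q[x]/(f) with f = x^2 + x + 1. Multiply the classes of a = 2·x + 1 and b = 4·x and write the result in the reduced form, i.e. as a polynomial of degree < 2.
a · b ≡ -4·x - 8 (mod f(x))

First multiply in Q[x] without reducing: a · b = 8·x^2 + 4·x. Now divide by f(x) = x^2 + x + 1, eliminating the leading term at each step:
  leading term 8·x^2: subtract (8)·f(x) = 8·x^2 + 8·x + 8, leaving -4·x - 8
The degree is now < 2, so this is the remainder. Hence a · b ≡ -4·x - 8 in Q[x]/(f).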